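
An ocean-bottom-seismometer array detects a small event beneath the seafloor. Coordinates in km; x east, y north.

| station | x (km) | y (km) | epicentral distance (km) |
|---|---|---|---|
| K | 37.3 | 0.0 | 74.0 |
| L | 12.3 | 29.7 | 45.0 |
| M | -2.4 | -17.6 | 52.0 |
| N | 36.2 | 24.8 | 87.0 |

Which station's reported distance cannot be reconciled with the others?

Solve using three stations at a time. Using K, L, M (subtract circle equations pairwise → linear system) gives (x, y) ≈ (-32.4, 24.8).
Distances from that point to each station vs reported:
  K: calculated 74.0 vs reported 74.0 → residual 0.0 km
  L: calculated 44.9 vs reported 45.0 → residual 0.1 km
  M: calculated 51.9 vs reported 52.0 → residual 0.1 km
  N: calculated 68.6 vs reported 87.0 → residual 18.4 km
K, L, M are mutually consistent (residuals ≈ 0); N is off by 18.4 km.

N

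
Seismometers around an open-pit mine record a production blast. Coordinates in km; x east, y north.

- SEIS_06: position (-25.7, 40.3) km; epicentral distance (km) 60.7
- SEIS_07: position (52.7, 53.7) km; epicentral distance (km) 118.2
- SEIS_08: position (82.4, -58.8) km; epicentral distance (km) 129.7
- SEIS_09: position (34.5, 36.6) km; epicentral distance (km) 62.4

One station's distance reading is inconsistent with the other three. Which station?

Solve using three stations at a time. Using SEIS_06, SEIS_07, SEIS_08 (subtract circle equations pairwise → linear system) gives (x, y) ≈ (-40.9, -18.5).
Distances from that point to each station vs reported:
  SEIS_06: calculated 60.7 vs reported 60.7 → residual 0.0 km
  SEIS_07: calculated 118.2 vs reported 118.2 → residual 0.0 km
  SEIS_08: calculated 129.7 vs reported 129.7 → residual 0.0 km
  SEIS_09: calculated 93.4 vs reported 62.4 → residual 31.0 km
SEIS_06, SEIS_07, SEIS_08 are mutually consistent (residuals ≈ 0); SEIS_09 is off by 31.0 km.

SEIS_09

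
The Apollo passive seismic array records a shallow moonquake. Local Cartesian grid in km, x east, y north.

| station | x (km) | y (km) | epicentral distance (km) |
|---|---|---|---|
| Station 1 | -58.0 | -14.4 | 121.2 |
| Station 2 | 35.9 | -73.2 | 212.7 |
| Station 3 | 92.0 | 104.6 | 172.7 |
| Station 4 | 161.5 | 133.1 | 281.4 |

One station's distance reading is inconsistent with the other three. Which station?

Station 4

Solve using three stations at a time. Using Station 1, Station 2, Station 3 (subtract circle equations pairwise → linear system) gives (x, y) ≈ (-80.7, 104.7).
Distances from that point to each station vs reported:
  Station 1: calculated 121.3 vs reported 121.2 → residual 0.1 km
  Station 2: calculated 212.7 vs reported 212.7 → residual 0.0 km
  Station 3: calculated 172.7 vs reported 172.7 → residual 0.0 km
  Station 4: calculated 243.9 vs reported 281.4 → residual 37.5 km
Station 1, Station 2, Station 3 are mutually consistent (residuals ≈ 0); Station 4 is off by 37.5 km.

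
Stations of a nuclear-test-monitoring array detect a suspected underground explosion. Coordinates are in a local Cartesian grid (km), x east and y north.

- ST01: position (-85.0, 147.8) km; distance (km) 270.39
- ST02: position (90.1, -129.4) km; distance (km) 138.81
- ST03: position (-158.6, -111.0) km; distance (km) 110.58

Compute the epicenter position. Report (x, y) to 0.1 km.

(-48.4, -120.1)

Circle about each station: (x + 85.0)² + (y − 147.8)² = 270.39²; (x − 90.1)² + (y + 129.4)² = 138.81²; (x + 158.6)² + (y + 111.0)² = 110.58².
Subtracting pairs of circle equations eliminates x²+y² and gives linear equations (the radical axes):
350.2 x − 554.4 y = 49635.07
-147.2 x − 517.6 y = 69287.94
Solving the 2×2 system: x ≈ -48.4, y ≈ -120.1 km.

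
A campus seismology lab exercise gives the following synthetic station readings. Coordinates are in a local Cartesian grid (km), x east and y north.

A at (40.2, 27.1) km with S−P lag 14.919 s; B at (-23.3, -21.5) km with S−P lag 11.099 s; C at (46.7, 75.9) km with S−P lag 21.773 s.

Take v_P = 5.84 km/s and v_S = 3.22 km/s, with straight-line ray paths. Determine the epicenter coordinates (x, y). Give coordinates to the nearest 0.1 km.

31.2 km east, -79.6 km north

Distance from S−P lag: d = Δt · v_P v_S / (v_P − v_S) = Δt · (5.84·3.22)/(5.84−3.22) ≈ 7.1774·Δt.
So d_A = 107.08, d_B = 79.66, d_C = 156.27 km.
Circle about each station: (x − 40.2)² + (y − 27.1)² = 107.08²; (x + 23.3)² + (y + 21.5)² = 79.66²; (x − 46.7)² + (y − 75.9)² = 156.27².
Subtracting the A equation from the B and C equations removes the quadratic terms:
-127.0 x − 97.2 y = 3775.10
13.0 x + 97.6 y = -7362.94
Solving the 2×2 system: x ≈ 31.2, y ≈ -79.6 km.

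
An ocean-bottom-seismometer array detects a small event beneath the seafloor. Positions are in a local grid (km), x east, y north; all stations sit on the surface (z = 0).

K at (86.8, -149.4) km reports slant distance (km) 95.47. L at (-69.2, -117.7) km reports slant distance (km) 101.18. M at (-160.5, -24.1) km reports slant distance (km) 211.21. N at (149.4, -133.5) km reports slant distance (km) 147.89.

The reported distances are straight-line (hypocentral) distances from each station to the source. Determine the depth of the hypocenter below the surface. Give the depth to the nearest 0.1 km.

depth ≈ 57.5 km

Each station gives a sphere (x−x_i)² + (y−y_i)² + z² = d_i² (stations at z=0).
Subtracting the K sphere from L and M: z² cancels, leaving linear equations in x and y:
-312.0 x + 63.4 y = -12335.54
-494.6 x + 250.6 y = -39008.68
Solving: x ≈ 13.200, y ≈ -129.609 km (keep extra digits for the depth step; rounded: 13.2, -129.6).
Then from the K sphere: z² = 95.47² − (x − 86.8)² − (y + 149.4)² with x = 13.200, y = -129.609, so z ≈ 57.497 ≈ 57.5 km.
Check against N (with the unrounded solution): distance 147.89 ≈ 147.89 km. ✓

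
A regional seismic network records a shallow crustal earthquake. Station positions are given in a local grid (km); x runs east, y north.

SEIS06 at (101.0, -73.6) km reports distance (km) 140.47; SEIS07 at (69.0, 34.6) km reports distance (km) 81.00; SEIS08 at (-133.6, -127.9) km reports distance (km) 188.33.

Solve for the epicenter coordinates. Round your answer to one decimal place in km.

(-9.2, 13.5)

Circle about each station: (x − 101.0)² + (y + 73.6)² = 140.47²; (x − 69.0)² + (y − 34.6)² = 81.00²; (x + 133.6)² + (y + 127.9)² = 188.33².
Subtracting the SEIS06 equation from the SEIS07 and SEIS08 equations removes the quadratic terms:
-64.0 x + 216.4 y = 3511.02
-469.2 x − 108.6 y = 2853.04
Solving the 2×2 system: x ≈ -9.2, y ≈ 13.5 km.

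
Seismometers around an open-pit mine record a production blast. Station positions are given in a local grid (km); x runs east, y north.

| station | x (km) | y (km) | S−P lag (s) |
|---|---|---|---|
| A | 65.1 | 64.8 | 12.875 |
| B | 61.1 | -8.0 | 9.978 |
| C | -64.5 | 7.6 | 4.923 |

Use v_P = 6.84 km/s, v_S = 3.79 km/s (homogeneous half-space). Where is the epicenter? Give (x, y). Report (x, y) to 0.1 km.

-23.3 km east, 0.3 km north

Distance from S−P lag: d = Δt · v_P v_S / (v_P − v_S) = Δt · (6.84·3.79)/(6.84−3.79) ≈ 8.4995·Δt.
So d_A = 109.43, d_B = 84.81, d_C = 41.84 km.
Circle about each station: (x − 65.1)² + (y − 64.8)² = 109.43²; (x − 61.1)² + (y + 8.0)² = 84.81²; (x + 64.5)² + (y − 7.6)² = 41.84².
Subtracting pairs of circle equations eliminates x²+y² and gives linear equations (the radical axes):
-8.0 x − 145.6 y = 142.35
-259.2 x − 114.4 y = 6005.30
Solving the 2×2 system: x ≈ -23.3, y ≈ 0.3 km.
Check against A (with the unrounded x, y): √((x − 65.1)²+(y − 64.8)²) = 109.43 ≈ 109.43 km. ✓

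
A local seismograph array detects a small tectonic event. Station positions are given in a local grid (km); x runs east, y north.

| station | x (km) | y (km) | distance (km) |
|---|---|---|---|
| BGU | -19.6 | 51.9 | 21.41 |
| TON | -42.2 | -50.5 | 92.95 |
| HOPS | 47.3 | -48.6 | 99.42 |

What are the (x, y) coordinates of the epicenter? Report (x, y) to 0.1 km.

Circle about each station: (x + 19.6)² + (y − 51.9)² = 21.41²; (x + 42.2)² + (y + 50.5)² = 92.95²; (x − 47.3)² + (y + 48.6)² = 99.42².
Subtracting the BGU equation from the TON and HOPS equations removes the quadratic terms:
-45.2 x − 204.8 y = -6927.99
133.8 x − 201.0 y = -7904.47
Solving the 2×2 system: x ≈ -6.2, y ≈ 35.2 km.
Check against BGU (with the unrounded x, y): √((x + 19.6)²+(y − 51.9)²) = 21.41 ≈ 21.41 km. ✓

x ≈ -6.2 km, y ≈ 35.2 km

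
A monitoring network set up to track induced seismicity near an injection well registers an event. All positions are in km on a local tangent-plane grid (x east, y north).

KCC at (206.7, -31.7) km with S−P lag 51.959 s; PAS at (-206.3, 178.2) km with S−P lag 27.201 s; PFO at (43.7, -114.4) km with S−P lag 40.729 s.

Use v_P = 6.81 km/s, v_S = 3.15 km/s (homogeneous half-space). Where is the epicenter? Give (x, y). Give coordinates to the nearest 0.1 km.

x ≈ -70.0 km, y ≈ 95.5 km

Distance from S−P lag: d = Δt · v_P v_S / (v_P − v_S) = Δt · (6.81·3.15)/(6.81−3.15) ≈ 5.8611·Δt.
So d_KCC = 304.54, d_PAS = 159.43, d_PFO = 238.72 km.
Circle about each station: (x − 206.7)² + (y + 31.7)² = 304.54²; (x + 206.3)² + (y − 178.2)² = 159.43²; (x − 43.7)² + (y + 114.4)² = 238.72².
Subtracting the KCC equation from the PAS and PFO equations removes the quadratic terms:
-826.0 x + 419.8 y = 97911.84
-326.0 x − 165.4 y = 7024.64
Solving the 2×2 system: x ≈ -70.0, y ≈ 95.5 km.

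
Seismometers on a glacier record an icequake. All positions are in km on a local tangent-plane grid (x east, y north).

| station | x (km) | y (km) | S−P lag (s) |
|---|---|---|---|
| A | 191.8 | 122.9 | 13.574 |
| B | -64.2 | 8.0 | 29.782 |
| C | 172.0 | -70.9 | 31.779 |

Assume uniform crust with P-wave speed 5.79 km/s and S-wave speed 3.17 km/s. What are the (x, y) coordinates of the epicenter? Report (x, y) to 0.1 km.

x ≈ 98.1 km, y ≈ 139.1 km

Distance from S−P lag: d = Δt · v_P v_S / (v_P − v_S) = Δt · (5.79·3.17)/(5.79−3.17) ≈ 7.0055·Δt.
So d_A = 95.09, d_B = 208.64, d_C = 222.63 km.
Circle about each station: (x − 191.8)² + (y − 122.9)² = 95.09²; (x + 64.2)² + (y − 8.0)² = 208.64²; (x − 172.0)² + (y + 70.9)² = 222.63².
Subtracting the A equation from the B and C equations removes the quadratic terms:
-512.0 x − 229.8 y = -82194.55
-39.6 x − 387.6 y = -57802.85
Solving the 2×2 system: x ≈ 98.1, y ≈ 139.1 km.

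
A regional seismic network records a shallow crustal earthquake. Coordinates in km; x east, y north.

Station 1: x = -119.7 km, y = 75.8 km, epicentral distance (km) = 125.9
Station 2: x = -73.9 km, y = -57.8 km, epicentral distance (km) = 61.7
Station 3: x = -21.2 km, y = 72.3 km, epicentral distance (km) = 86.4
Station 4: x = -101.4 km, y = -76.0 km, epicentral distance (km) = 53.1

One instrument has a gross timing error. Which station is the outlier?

Station 4

Solve using three stations at a time. Using Station 1, Station 2, Station 3 (subtract circle equations pairwise → linear system) gives (x, y) ≈ (-31.0, -13.5).
Distances from that point to each station vs reported:
  Station 1: calculated 125.9 vs reported 125.9 → residual 0.0 km
  Station 2: calculated 61.7 vs reported 61.7 → residual 0.0 km
  Station 3: calculated 86.4 vs reported 86.4 → residual 0.0 km
  Station 4: calculated 94.1 vs reported 53.1 → residual 41.0 km
Station 1, Station 2, Station 3 are mutually consistent (residuals ≈ 0); Station 4 is off by 41.0 km.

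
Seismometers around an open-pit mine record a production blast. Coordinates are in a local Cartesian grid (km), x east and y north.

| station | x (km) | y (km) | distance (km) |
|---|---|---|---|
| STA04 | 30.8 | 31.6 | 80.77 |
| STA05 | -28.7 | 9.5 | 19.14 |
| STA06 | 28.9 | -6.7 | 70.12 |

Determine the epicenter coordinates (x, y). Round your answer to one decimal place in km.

-41.2 km east, -5.0 km north

Circle about each station: (x − 30.8)² + (y − 31.6)² = 80.77²; (x + 28.7)² + (y − 9.5)² = 19.14²; (x − 28.9)² + (y + 6.7)² = 70.12².
Subtracting the STA04 equation from the STA05 and STA06 equations removes the quadratic terms:
-119.0 x − 44.2 y = 5124.19
-3.8 x − 76.6 y = 539.88
Solving the 2×2 system: x ≈ -41.2, y ≈ -5.0 km.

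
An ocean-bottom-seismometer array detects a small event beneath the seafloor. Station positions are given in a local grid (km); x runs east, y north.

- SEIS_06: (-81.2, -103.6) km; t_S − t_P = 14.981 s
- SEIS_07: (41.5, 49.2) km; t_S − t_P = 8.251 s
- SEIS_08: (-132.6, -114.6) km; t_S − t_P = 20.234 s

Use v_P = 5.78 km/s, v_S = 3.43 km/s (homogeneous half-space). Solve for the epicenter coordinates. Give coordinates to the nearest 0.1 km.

-0.9 km east, -6.0 km north

Distance from S−P lag: d = Δt · v_P v_S / (v_P − v_S) = Δt · (5.78·3.43)/(5.78−3.43) ≈ 8.4363·Δt.
So d_SEIS_06 = 126.38, d_SEIS_07 = 69.61, d_SEIS_08 = 170.70 km.
Circle about each station: (x + 81.2)² + (y + 103.6)² = 126.38²; (x − 41.5)² + (y − 49.2)² = 69.61²; (x + 132.6)² + (y + 114.6)² = 170.70².
Subtracting the SEIS_06 equation from the SEIS_07 and SEIS_08 equations removes the quadratic terms:
245.4 x + 305.6 y = -2057.16
-102.8 x − 22.0 y = 222.93
Solving the 2×2 system: x ≈ -0.9, y ≈ -6.0 km.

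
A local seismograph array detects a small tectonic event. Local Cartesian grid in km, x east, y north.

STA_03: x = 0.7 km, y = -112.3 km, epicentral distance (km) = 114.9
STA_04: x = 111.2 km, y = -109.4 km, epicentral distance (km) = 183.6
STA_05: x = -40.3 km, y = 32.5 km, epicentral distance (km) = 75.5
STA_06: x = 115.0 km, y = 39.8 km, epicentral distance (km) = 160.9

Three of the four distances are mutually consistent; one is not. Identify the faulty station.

Solve using three stations at a time. Using STA_03, STA_04, STA_06 (subtract circle equations pairwise → linear system) gives (x, y) ≈ (-39.6, -4.7).
Distances from that point to each station vs reported:
  STA_03: calculated 114.9 vs reported 114.9 → residual 0.0 km
  STA_04: calculated 183.6 vs reported 183.6 → residual 0.0 km
  STA_05: calculated 37.2 vs reported 75.5 → residual 38.3 km
  STA_06: calculated 160.9 vs reported 160.9 → residual 0.0 km
STA_03, STA_04, STA_06 are mutually consistent (residuals ≈ 0); STA_05 is off by 38.3 km.

STA_05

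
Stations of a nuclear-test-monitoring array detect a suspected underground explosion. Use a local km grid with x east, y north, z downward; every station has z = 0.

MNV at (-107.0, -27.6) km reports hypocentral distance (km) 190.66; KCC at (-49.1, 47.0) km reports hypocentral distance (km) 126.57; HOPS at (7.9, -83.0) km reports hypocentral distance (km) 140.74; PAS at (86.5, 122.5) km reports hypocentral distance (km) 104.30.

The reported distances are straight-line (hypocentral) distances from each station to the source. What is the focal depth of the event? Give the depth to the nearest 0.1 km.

Each station gives a sphere (x−x_i)² + (y−y_i)² + z² = d_i² (stations at z=0).
Subtracting the MNV sphere from KCC and HOPS: z² cancels, leaving linear equations in x and y:
115.8 x + 149.2 y = 12740.32
229.8 x − 110.8 y = 11284.14
Solving: x ≈ 65.693, y ≈ 34.404 km (keep extra digits for the depth step; rounded: 65.7, 34.4).
Then from the MNV sphere: z² = 190.66² − (x + 107.0)² − (y + 27.6)² with x = 65.693, y = 34.404, so z ≈ 51.806 ≈ 51.8 km.
Check against PAS (with the unrounded solution): distance 104.30 ≈ 104.30 km. ✓

51.8 km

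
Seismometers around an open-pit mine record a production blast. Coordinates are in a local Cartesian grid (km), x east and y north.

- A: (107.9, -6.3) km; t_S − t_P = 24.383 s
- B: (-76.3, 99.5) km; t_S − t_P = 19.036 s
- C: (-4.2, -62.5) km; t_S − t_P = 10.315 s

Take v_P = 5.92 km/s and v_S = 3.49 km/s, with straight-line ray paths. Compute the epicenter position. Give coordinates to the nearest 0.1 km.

Distance from S−P lag: d = Δt · v_P v_S / (v_P − v_S) = Δt · (5.92·3.49)/(5.92−3.49) ≈ 8.5024·Δt.
So d_A = 207.31, d_B = 161.85, d_C = 87.70 km.
Circle about each station: (x − 107.9)² + (y + 6.3)² = 207.31²; (x + 76.3)² + (y − 99.5)² = 161.85²; (x + 4.2)² + (y + 62.5)² = 87.70².
Subtracting the A equation from the B and C equations removes the quadratic terms:
-368.4 x + 211.6 y = 20821.85
-224.2 x − 112.4 y = 27527.94
Solving the 2×2 system: x ≈ -91.9, y ≈ -61.6 km.
Check against A (with the unrounded x, y): √((x − 107.9)²+(y + 6.3)²) = 207.31 ≈ 207.31 km. ✓

x ≈ -91.9 km, y ≈ -61.6 km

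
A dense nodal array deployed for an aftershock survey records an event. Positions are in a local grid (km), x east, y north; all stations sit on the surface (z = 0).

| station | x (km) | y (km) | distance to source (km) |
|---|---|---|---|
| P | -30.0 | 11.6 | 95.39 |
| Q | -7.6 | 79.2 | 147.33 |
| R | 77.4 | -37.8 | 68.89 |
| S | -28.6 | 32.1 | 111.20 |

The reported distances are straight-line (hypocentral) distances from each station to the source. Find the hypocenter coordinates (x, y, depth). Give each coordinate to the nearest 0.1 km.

(21.8, -61.3, 33.2)

Each station gives a sphere (x−x_i)² + (y−y_i)² + z² = d_i² (stations at z=0).
Subtracting the P sphere from Q and R: z² cancels, leaving linear equations in x and y:
44.8 x + 135.2 y = -7311.04
214.8 x − 98.8 y = 10738.46
Solving: x ≈ 21.798, y ≈ -61.299 km (keep extra digits for the depth step; rounded: 21.8, -61.3).
Then from the P sphere: z² = 95.39² − (x + 30.0)² − (y − 11.6)² with x = 21.798, y = -61.299, so z ≈ 33.196 ≈ 33.2 km.
Check against S (with the unrounded solution): distance 111.20 ≈ 111.20 km. ✓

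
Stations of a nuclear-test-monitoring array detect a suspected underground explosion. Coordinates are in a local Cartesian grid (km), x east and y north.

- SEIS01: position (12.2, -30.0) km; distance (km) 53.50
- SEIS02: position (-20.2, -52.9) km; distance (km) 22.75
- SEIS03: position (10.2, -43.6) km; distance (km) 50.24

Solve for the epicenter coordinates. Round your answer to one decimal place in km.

(-40.0, -41.7)

Circle about each station: (x − 12.2)² + (y + 30.0)² = 53.50²; (x + 20.2)² + (y + 52.9)² = 22.75²; (x − 10.2)² + (y + 43.6)² = 50.24².
Subtracting pairs of circle equations eliminates x²+y² and gives linear equations (the radical axes):
-64.8 x − 45.8 y = 4502.30
-4.0 x − 27.2 y = 1294.35
Solving the 2×2 system: x ≈ -40.0, y ≈ -41.7 km.
Check against SEIS01 (with the unrounded x, y): √((x − 12.2)²+(y + 30.0)²) = 53.50 ≈ 53.50 km. ✓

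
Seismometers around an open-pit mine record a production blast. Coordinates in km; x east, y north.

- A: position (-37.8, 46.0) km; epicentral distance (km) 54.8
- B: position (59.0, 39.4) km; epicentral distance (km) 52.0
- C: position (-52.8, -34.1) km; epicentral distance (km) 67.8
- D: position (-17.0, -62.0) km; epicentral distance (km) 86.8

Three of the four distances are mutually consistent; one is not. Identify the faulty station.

C

Solve using three stations at a time. Using A, B, D (subtract circle equations pairwise → linear system) gives (x, y) ≈ (10.6, 20.3).
Distances from that point to each station vs reported:
  A: calculated 54.8 vs reported 54.8 → residual 0.0 km
  B: calculated 52.0 vs reported 52.0 → residual 0.0 km
  C: calculated 83.6 vs reported 67.8 → residual 15.8 km
  D: calculated 86.8 vs reported 86.8 → residual 0.0 km
A, B, D are mutually consistent (residuals ≈ 0); C is off by 15.8 km.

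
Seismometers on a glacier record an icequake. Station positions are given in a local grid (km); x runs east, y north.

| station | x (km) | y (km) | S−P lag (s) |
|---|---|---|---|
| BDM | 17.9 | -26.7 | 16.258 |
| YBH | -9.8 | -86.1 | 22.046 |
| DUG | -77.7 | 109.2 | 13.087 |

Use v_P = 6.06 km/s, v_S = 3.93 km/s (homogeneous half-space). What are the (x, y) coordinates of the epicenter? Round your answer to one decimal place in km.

Distance from S−P lag: d = Δt · v_P v_S / (v_P − v_S) = Δt · (6.06·3.93)/(6.06−3.93) ≈ 11.1811·Δt.
So d_BDM = 181.78, d_YBH = 246.50, d_DUG = 146.33 km.
Circle about each station: (x − 17.9)² + (y + 26.7)² = 181.78²; (x + 9.8)² + (y + 86.1)² = 246.50²; (x + 77.7)² + (y − 109.2)² = 146.33².
Subtracting pairs of circle equations eliminates x²+y² and gives linear equations (the radical axes):
-55.4 x − 118.8 y = -21242.33
-191.2 x + 271.8 y = 28560.13
Solving the 2×2 system: x ≈ 63.0, y ≈ 149.4 km.

x ≈ 63.0 km, y ≈ 149.4 km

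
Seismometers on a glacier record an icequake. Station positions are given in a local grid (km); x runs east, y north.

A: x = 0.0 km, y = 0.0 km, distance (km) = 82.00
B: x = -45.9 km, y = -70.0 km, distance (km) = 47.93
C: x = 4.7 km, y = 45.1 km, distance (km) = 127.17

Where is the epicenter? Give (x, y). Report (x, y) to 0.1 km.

Circle about each station: x² + y² = 82.00²; (x + 45.9)² + (y + 70.0)² = 47.93²; (x − 4.7)² + (y − 45.1)² = 127.17².
Subtracting pairs of circle equations eliminates x²+y² and gives linear equations (the radical axes):
-91.8 x − 140.0 y = 11433.53
9.4 x + 90.2 y = -7392.11
Solving the 2×2 system: x ≈ 0.5, y ≈ -82.0 km.

x ≈ 0.5 km, y ≈ -82.0 km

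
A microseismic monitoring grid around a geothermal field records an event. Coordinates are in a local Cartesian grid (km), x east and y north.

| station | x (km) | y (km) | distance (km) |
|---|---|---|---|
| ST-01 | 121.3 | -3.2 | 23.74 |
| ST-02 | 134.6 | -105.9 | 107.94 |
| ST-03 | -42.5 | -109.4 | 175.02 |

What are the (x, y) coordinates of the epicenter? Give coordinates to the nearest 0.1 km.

Circle about each station: (x − 121.3)² + (y + 3.2)² = 23.74²; (x − 134.6)² + (y + 105.9)² = 107.94²; (x + 42.5)² + (y + 109.4)² = 175.02².
Subtracting the ST-01 equation from the ST-02 and ST-03 equations removes the quadratic terms:
26.6 x − 205.4 y = 3520.58
-327.6 x − 212.4 y = -31017.73
Solving the 2×2 system: x ≈ 97.6, y ≈ -4.5 km.

x ≈ 97.6 km, y ≈ -4.5 km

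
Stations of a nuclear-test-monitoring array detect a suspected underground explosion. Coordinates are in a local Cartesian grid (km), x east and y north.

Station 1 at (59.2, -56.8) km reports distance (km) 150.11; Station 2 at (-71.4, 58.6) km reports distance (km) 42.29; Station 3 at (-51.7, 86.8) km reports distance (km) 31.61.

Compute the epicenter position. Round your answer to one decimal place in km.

Circle about each station: (x − 59.2)² + (y + 56.8)² = 150.11²; (x + 71.4)² + (y − 58.6)² = 42.29²; (x + 51.7)² + (y − 86.8)² = 31.61².
Subtracting pairs of circle equations eliminates x²+y² and gives linear equations (the radical axes):
-261.2 x + 230.8 y = 22545.61
-221.8 x + 287.2 y = 25010.07
Solving the 2×2 system: x ≈ -29.5, y ≈ 64.3 km.

(-29.5, 64.3)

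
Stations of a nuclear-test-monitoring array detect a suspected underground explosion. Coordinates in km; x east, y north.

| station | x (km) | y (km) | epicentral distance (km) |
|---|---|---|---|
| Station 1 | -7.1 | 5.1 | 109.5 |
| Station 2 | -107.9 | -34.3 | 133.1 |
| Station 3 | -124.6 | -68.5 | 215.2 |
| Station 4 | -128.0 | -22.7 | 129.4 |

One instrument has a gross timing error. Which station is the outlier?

Station 3

Solve using three stations at a time. Using Station 1, Station 2, Station 4 (subtract circle equations pairwise → linear system) gives (x, y) ≈ (-71.5, 93.9).
Distances from that point to each station vs reported:
  Station 1: calculated 109.7 vs reported 109.5 → residual 0.2 km
  Station 2: calculated 133.2 vs reported 133.1 → residual 0.1 km
  Station 3: calculated 170.8 vs reported 215.2 → residual 44.4 km
  Station 4: calculated 129.5 vs reported 129.4 → residual 0.1 km
Station 1, Station 2, Station 4 are mutually consistent (residuals ≈ 0); Station 3 is off by 44.4 km.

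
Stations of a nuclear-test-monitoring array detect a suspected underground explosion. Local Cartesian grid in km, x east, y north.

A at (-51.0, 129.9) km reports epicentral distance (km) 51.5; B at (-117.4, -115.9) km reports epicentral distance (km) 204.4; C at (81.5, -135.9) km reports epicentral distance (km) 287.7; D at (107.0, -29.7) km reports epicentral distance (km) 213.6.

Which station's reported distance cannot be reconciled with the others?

Solve using three stations at a time. Using A, B, D (subtract circle equations pairwise → linear system) gives (x, y) ≈ (-73.9, 83.8).
Distances from that point to each station vs reported:
  A: calculated 51.5 vs reported 51.5 → residual 0.0 km
  B: calculated 204.4 vs reported 204.4 → residual 0.0 km
  C: calculated 269.1 vs reported 287.7 → residual 18.6 km
  D: calculated 213.6 vs reported 213.6 → residual 0.0 km
A, B, D are mutually consistent (residuals ≈ 0); C is off by 18.6 km.

C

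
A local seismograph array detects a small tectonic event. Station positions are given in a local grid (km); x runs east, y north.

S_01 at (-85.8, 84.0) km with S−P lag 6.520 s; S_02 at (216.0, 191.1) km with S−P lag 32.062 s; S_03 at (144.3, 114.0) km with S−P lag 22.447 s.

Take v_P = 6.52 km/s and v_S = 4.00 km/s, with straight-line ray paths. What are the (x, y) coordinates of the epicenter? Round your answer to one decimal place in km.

Distance from S−P lag: d = Δt · v_P v_S / (v_P − v_S) = Δt · (6.52·4.00)/(6.52−4.00) ≈ 10.3492·Δt.
So d_S_01 = 67.48, d_S_02 = 331.82, d_S_03 = 232.31 km.
Circle about each station: (x + 85.8)² + (y − 84.0)² = 67.48²; (x − 216.0)² + (y − 191.1)² = 331.82²; (x − 144.3)² + (y − 114.0)² = 232.31².
Subtracting pairs of circle equations eliminates x²+y² and gives linear equations (the radical axes):
603.6 x + 214.2 y = -36793.39
460.2 x + 60.0 y = -30013.54
Solving the 2×2 system: x ≈ -67.7, y ≈ 19.0 km.

(-67.7, 19.0)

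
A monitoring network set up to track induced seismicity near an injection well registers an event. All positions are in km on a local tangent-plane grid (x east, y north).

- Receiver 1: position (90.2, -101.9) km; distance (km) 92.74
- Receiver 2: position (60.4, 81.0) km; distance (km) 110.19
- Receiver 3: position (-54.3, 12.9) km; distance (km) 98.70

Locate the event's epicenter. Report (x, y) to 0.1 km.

Circle about each station: (x − 90.2)² + (y + 101.9)² = 92.74²; (x − 60.4)² + (y − 81.0)² = 110.19²; (x + 54.3)² + (y − 12.9)² = 98.70².
Subtracting the Receiver 1 equation from the Receiver 2 and Receiver 3 equations removes the quadratic terms:
-59.6 x + 365.8 y = -11851.62
-289.0 x + 229.6 y = -16545.73
Solving the 2×2 system: x ≈ 36.2, y ≈ -26.5 km.

36.2 km east, -26.5 km north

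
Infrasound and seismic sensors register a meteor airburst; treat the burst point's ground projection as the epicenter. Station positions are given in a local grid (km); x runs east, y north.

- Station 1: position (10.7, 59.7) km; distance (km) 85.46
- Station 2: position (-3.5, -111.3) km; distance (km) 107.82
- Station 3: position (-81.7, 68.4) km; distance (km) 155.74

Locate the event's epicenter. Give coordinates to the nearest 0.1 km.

48.6 km east, -16.9 km north

Circle about each station: (x − 10.7)² + (y − 59.7)² = 85.46²; (x + 3.5)² + (y + 111.3)² = 107.82²; (x + 81.7)² + (y − 68.4)² = 155.74².
Subtracting the Station 1 equation from the Station 2 and Station 3 equations removes the quadratic terms:
-28.4 x − 342.0 y = 4399.62
-184.8 x + 17.4 y = -9276.67
Solving the 2×2 system: x ≈ 48.6, y ≈ -16.9 km.
Check against Station 1 (with the unrounded x, y): √((x − 10.7)²+(y − 59.7)²) = 85.47 ≈ 85.46 km. ✓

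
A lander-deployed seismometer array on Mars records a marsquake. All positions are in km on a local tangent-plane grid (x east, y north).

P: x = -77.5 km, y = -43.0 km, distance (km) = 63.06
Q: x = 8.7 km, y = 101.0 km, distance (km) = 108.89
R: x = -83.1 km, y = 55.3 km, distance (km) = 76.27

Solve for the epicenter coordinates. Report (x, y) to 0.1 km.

x ≈ -31.0 km, y ≈ -0.4 km

Circle about each station: (x + 77.5)² + (y + 43.0)² = 63.06²; (x − 8.7)² + (y − 101.0)² = 108.89²; (x + 83.1)² + (y − 55.3)² = 76.27².
Subtracting pairs of circle equations eliminates x²+y² and gives linear equations (the radical axes):
172.4 x + 288.0 y = -5459.03
-11.2 x + 196.6 y = 267.90
Solving the 2×2 system: x ≈ -31.0, y ≈ -0.4 km.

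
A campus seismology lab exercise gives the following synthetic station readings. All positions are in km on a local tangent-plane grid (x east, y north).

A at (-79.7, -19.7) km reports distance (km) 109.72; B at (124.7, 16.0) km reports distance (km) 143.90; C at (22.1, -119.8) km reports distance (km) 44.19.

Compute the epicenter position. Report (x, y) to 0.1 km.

Circle about each station: (x + 79.7)² + (y + 19.7)² = 109.72²; (x − 124.7)² + (y − 16.0)² = 143.90²; (x − 22.1)² + (y + 119.8)² = 44.19².
Subtracting pairs of circle equations eliminates x²+y² and gives linear equations (the radical axes):
408.8 x + 71.4 y = 397.18
203.6 x − 200.2 y = 18185.99
Solving the 2×2 system: x ≈ 14.3, y ≈ -76.3 km.

(14.3, -76.3)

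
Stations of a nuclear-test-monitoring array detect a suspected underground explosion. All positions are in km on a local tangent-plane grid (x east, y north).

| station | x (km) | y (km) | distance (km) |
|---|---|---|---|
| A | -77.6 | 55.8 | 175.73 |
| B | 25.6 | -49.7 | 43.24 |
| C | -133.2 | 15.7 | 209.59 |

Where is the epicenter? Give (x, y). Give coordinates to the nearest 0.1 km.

(68.2, -42.3)

Circle about each station: (x + 77.6)² + (y − 55.8)² = 175.73²; (x − 25.6)² + (y + 49.7)² = 43.24²; (x + 133.2)² + (y − 15.7)² = 209.59².
Subtracting pairs of circle equations eliminates x²+y² and gives linear equations (the radical axes):
206.4 x − 211.0 y = 23001.39
-111.2 x − 80.2 y = -4193.61
Solving the 2×2 system: x ≈ 68.2, y ≈ -42.3 km.
Check against A (with the unrounded x, y): √((x + 77.6)²+(y − 55.8)²) = 175.73 ≈ 175.73 km. ✓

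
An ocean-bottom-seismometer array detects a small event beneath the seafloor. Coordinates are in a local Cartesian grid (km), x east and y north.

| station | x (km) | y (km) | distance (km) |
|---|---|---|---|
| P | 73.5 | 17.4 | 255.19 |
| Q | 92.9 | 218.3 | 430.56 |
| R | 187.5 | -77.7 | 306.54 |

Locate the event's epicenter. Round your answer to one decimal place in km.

x ≈ -106.9 km, y ≈ -163.1 km

Circle about each station: (x − 73.5)² + (y − 17.4)² = 255.19²; (x − 92.9)² + (y − 218.3)² = 430.56²; (x − 187.5)² + (y + 77.7)² = 306.54².
Subtracting pairs of circle equations eliminates x²+y² and gives linear equations (the radical axes):
38.8 x + 401.8 y = -69679.69
228.0 x − 190.2 y = 6643.69
Solving the 2×2 system: x ≈ -106.9, y ≈ -163.1 km.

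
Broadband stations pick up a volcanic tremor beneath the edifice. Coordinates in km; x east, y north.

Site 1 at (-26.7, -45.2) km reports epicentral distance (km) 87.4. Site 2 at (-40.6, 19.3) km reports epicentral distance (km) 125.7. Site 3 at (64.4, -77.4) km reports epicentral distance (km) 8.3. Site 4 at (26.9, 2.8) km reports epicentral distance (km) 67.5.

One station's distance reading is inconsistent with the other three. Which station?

Site 3

Solve using three stations at a time. Using Site 1, Site 2, Site 4 (subtract circle equations pairwise → linear system) gives (x, y) ≈ (60.0, -56.0).
Distances from that point to each station vs reported:
  Site 1: calculated 87.4 vs reported 87.4 → residual 0.0 km
  Site 2: calculated 125.7 vs reported 125.7 → residual 0.0 km
  Site 3: calculated 21.8 vs reported 8.3 → residual 13.5 km
  Site 4: calculated 67.5 vs reported 67.5 → residual 0.0 km
Site 1, Site 2, Site 4 are mutually consistent (residuals ≈ 0); Site 3 is off by 13.5 km.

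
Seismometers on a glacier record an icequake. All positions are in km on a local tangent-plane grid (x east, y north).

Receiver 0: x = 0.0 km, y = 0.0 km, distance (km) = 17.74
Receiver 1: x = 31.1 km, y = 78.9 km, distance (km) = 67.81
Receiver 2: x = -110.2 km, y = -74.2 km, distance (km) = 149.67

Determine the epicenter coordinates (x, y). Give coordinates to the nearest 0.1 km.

Circle about each station: x² + y² = 17.74²; (x − 31.1)² + (y − 78.9)² = 67.81²; (x + 110.2)² + (y + 74.2)² = 149.67².
Subtracting the Receiver 0 equation from the Receiver 1 and Receiver 2 equations removes the quadratic terms:
62.2 x + 157.8 y = 2908.93
-220.4 x − 148.4 y = -4436.72
Solving the 2×2 system: x ≈ 10.5, y ≈ 14.3 km.

(10.5, 14.3)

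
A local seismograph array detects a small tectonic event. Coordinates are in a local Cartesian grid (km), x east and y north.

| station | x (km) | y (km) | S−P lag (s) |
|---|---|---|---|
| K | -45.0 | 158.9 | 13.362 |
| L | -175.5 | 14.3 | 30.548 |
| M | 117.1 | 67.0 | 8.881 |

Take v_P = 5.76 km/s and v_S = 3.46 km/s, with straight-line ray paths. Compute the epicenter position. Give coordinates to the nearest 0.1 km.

65.4 km east, 124.0 km north

Distance from S−P lag: d = Δt · v_P v_S / (v_P − v_S) = Δt · (5.76·3.46)/(5.76−3.46) ≈ 8.6650·Δt.
So d_K = 115.78, d_L = 264.70, d_M = 76.95 km.
Circle about each station: (x + 45.0)² + (y − 158.9)² = 115.78²; (x + 175.5)² + (y − 14.3)² = 264.70²; (x − 117.1)² + (y − 67.0)² = 76.95².
Subtracting the K equation from the L and M equations removes the quadratic terms:
-261.0 x − 289.2 y = -52930.55
324.2 x − 183.8 y = -1589.09
Solving the 2×2 system: x ≈ 65.4, y ≈ 124.0 km.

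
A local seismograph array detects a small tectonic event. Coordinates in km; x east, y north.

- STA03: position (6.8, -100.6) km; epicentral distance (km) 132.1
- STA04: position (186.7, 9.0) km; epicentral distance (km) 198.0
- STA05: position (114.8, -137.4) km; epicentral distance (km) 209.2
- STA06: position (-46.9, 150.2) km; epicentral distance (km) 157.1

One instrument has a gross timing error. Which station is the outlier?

Solve using three stations at a time. Using STA03, STA04, STA05 (subtract circle equations pairwise → linear system) gives (x, y) ≈ (-10.1, 30.4).
Distances from that point to each station vs reported:
  STA03: calculated 132.1 vs reported 132.1 → residual 0.0 km
  STA04: calculated 198.0 vs reported 198.0 → residual 0.0 km
  STA05: calculated 209.2 vs reported 209.2 → residual 0.0 km
  STA06: calculated 125.3 vs reported 157.1 → residual 31.8 km
STA03, STA04, STA05 are mutually consistent (residuals ≈ 0); STA06 is off by 31.8 km.

STA06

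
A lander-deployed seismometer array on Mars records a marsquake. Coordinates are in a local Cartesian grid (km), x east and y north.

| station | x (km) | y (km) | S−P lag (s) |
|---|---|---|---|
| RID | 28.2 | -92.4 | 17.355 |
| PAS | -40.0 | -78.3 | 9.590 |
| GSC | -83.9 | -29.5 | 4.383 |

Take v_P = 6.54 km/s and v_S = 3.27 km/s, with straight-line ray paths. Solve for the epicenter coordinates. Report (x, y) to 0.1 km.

Distance from S−P lag: d = Δt · v_P v_S / (v_P − v_S) = Δt · (6.54·3.27)/(6.54−3.27) ≈ 6.5400·Δt.
So d_RID = 113.50, d_PAS = 62.72, d_GSC = 28.66 km.
Circle about each station: (x − 28.2)² + (y + 92.4)² = 113.50²; (x + 40.0)² + (y + 78.3)² = 62.72²; (x + 83.9)² + (y + 29.5)² = 28.66².
Subtracting pairs of circle equations eliminates x²+y² and gives linear equations (the radical axes):
-136.4 x + 28.2 y = 7346.34
-224.2 x + 125.8 y = 10637.31
Solving the 2×2 system: x ≈ -57.6, y ≈ -18.1 km.

(-57.6, -18.1)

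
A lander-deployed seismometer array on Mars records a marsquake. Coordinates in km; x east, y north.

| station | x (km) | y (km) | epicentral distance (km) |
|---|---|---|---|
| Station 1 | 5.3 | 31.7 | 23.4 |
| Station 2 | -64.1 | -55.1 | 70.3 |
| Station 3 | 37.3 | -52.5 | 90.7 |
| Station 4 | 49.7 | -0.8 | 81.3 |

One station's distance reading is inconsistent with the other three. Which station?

Solve using three stations at a time. Using Station 2, Station 3, Station 4 (subtract circle equations pairwise → linear system) gives (x, y) ≈ (-31.2, 6.9).
Distances from that point to each station vs reported:
  Station 1: calculated 44.1 vs reported 23.4 → residual 20.7 km
  Station 2: calculated 70.2 vs reported 70.3 → residual 0.1 km
  Station 3: calculated 90.6 vs reported 90.7 → residual 0.1 km
  Station 4: calculated 81.2 vs reported 81.3 → residual 0.1 km
Station 2, Station 3, Station 4 are mutually consistent (residuals ≈ 0); Station 1 is off by 20.7 km.

Station 1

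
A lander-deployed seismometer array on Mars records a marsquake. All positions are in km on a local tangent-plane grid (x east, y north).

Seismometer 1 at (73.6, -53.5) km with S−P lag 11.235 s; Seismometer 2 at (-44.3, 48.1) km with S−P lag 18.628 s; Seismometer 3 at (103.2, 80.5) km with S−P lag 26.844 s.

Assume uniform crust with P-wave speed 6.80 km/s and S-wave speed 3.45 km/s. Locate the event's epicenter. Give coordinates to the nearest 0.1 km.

Distance from S−P lag: d = Δt · v_P v_S / (v_P − v_S) = Δt · (6.80·3.45)/(6.80−3.45) ≈ 7.0030·Δt.
So d_Seismometer 1 = 78.68, d_Seismometer 2 = 130.45, d_Seismometer 3 = 187.99 km.
Circle about each station: (x − 73.6)² + (y + 53.5)² = 78.68²; (x + 44.3)² + (y − 48.1)² = 130.45²; (x − 103.2)² + (y − 80.5)² = 187.99².
Subtracting the Seismometer 1 equation from the Seismometer 2 and Seismometer 3 equations removes the quadratic terms:
-235.8 x + 203.2 y = -14829.77
59.2 x + 268.0 y = -20298.42
Solving the 2×2 system: x ≈ -2.0, y ≈ -75.3 km.
Check against Seismometer 1 (with the unrounded x, y): √((x − 73.6)²+(y + 53.5)²) = 78.68 ≈ 78.68 km. ✓

x ≈ -2.0 km, y ≈ -75.3 km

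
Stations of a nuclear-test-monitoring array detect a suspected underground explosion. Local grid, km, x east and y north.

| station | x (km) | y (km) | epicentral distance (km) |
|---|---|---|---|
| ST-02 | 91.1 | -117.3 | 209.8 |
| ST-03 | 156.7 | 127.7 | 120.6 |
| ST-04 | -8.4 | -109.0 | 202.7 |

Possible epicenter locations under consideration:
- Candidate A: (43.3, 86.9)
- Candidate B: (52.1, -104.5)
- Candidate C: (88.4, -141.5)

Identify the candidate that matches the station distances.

Candidate A

For each candidate, compare |candidate − station| to the reported distance:
Candidate A: residuals ST-02 0.1, ST-03 0.1, ST-04 0.1 → max 0.1 km
Candidate B: residuals ST-02 168.8, ST-03 134.1, ST-04 142.0 → max 168.8 km
Candidate C: residuals ST-02 185.4, ST-03 157.1, ST-04 100.6 → max 185.4 km
Only Candidate A has all residuals ≈ 0.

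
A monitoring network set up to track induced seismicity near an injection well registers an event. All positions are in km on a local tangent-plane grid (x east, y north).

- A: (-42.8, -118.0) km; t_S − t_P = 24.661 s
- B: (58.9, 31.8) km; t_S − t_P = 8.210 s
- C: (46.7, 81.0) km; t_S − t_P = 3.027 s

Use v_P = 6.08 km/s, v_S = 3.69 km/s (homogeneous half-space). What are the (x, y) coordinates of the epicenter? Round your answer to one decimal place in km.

Distance from S−P lag: d = Δt · v_P v_S / (v_P − v_S) = Δt · (6.08·3.69)/(6.08−3.69) ≈ 9.3871·Δt.
So d_A = 231.50, d_B = 77.07, d_C = 28.41 km.
Circle about each station: (x + 42.8)² + (y + 118.0)² = 231.50²; (x − 58.9)² + (y − 31.8)² = 77.07²; (x − 46.7)² + (y − 81.0)² = 28.41².
Subtracting the A equation from the B and C equations removes the quadratic terms:
203.4 x + 299.6 y = 36377.08
179.0 x + 398.0 y = 45771.17
Solving the 2×2 system: x ≈ 28.0, y ≈ 102.4 km.

x ≈ 28.0 km, y ≈ 102.4 km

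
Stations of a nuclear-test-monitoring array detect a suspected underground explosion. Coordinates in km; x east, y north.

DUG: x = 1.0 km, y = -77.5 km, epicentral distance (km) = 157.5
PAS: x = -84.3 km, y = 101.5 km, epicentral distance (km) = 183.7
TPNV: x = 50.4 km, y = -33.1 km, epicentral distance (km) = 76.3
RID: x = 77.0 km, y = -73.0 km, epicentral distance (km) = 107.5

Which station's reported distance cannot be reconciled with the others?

DUG

Solve using three stations at a time. Using PAS, TPNV, RID (subtract circle equations pairwise → linear system) gives (x, y) ≈ (86.5, 34.0).
Distances from that point to each station vs reported:
  DUG: calculated 140.6 vs reported 157.5 → residual 16.9 km
  PAS: calculated 183.7 vs reported 183.7 → residual 0.0 km
  TPNV: calculated 76.3 vs reported 76.3 → residual 0.0 km
  RID: calculated 107.5 vs reported 107.5 → residual 0.0 km
PAS, TPNV, RID are mutually consistent (residuals ≈ 0); DUG is off by 16.9 km.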